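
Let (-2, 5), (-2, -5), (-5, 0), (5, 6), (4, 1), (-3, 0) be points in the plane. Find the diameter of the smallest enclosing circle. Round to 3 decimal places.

13.038

The farthest pair is (-2, -5)–(5, 6) with squared distance 170. The circle on this segment as diameter has centre (1.5, 0.5) and r² = 170/4 = 42.5.
Check (-2, 5): distance² to centre = 32.5 ≤ 42.5, so it lies inside.
All remaining points lie in this disk, and no smaller disk contains both endpoints, so this is the minimum enclosing circle.
Diameter = 2r = 2√(42.5) ≈ 13.038.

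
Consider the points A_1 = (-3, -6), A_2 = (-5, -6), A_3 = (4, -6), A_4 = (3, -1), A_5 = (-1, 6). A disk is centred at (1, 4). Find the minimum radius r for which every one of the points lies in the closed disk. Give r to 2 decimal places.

11.66

The required radius is the distance from (1, 4) to the farthest point.
Squared distances: 116, 136, 109, 29, 8.
Maximum is 136, attained at A_2.
r = √136 ≈ 11.66.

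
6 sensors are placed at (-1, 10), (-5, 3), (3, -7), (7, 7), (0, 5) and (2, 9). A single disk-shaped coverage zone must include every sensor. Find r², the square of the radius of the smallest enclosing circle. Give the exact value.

76.25

The minimum enclosing circle of a finite set is fixed by two of the points (as a diameter) or three (as a circumcircle).
The farthest pair is (-1, 10)–(3, -7) with squared distance 305. The circle on this segment as diameter has centre (1, 1.5) and r² = 305/4 = 76.25.
Check (-5, 3): distance² to centre = 38.25 ≤ 76.25, so it lies inside.
All remaining points lie in this disk, and no smaller disk contains both endpoints, so this is the minimum enclosing circle.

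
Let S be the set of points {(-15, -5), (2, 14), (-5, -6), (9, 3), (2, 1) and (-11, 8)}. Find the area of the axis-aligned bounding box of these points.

480

x ranges over [-15, 9], width 24.
y ranges over [-6, 14], height 20.
Area = 24 × 20 = 480.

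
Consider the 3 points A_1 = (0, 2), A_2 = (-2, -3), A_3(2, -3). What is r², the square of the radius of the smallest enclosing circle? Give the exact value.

8.41

Side lengths²: A_1A_2² = 29, A_1A_3² = 29, A_2A_3² = 16.
Since A_1A_3² = 29 < 29 + 16 = 45, the triangle is acute, so the smallest enclosing circle is the circumcircle.
Circumcentre = (0, -0.9), r² = 8.41.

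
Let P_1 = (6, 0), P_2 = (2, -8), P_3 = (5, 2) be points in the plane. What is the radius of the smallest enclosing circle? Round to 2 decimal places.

5.22

Side lengths²: P_1P_2² = 80, P_1P_3² = 5, P_2P_3² = 109.
Since P_2P_3² = 109 ≥ 80 + 5 = 85, the angle opposite P_2P_3 is not acute, so the smallest enclosing circle has P_2P_3 as diameter.
Centre = midpoint of P_2P_3 = (3.5, -3), r² = 109/4 = 27.25.
r = √(27.25) ≈ 5.22.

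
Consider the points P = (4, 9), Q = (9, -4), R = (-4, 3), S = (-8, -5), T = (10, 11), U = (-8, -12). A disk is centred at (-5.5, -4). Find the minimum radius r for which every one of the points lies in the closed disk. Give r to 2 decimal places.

The required radius is the distance from (-5.5, -4) to the farthest point.
Squared distances: 259.25, 210.25, 51.25, 7.25, 465.25, 70.25.
Maximum is 465.25, attained at T.
r = √(465.25) ≈ 21.57.

21.57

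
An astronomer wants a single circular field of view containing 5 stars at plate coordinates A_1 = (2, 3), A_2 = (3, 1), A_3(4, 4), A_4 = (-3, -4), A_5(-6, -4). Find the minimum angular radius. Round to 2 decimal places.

The farthest pair is A_3–A_5 with squared distance 164. The circle on this segment as diameter has centre (-1, 0) and r² = 164/4 = 41.
Check A_1: distance² to centre = 18 ≤ 41, so it lies inside.
All remaining points lie in this disk, and no smaller disk contains both endpoints, so this is the minimum enclosing circle.
r = √41 ≈ 6.40.

6.40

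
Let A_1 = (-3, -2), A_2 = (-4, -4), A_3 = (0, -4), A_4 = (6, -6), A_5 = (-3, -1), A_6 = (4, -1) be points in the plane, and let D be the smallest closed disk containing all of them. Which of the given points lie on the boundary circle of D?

A_2, A_4, A_5

The minimum enclosing circle is determined by three boundary points: A_2, A_4, A_5.
Their circumcentre is (1.1875, -4.0625) with r² = 26.9140625.
The farthest remaining point A_1 is at distance² 21.7890625 ≤ 26.9140625.
The points at distance exactly r from the centre are A_2, A_4, A_5 — 3 points.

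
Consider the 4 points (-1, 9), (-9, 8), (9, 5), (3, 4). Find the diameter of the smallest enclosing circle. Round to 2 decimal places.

The farthest pair is (-9, 8)–(9, 5) with squared distance 333. The circle on this segment as diameter has centre (0, 6.5) and r² = 333/4 = 83.25.
Check (-1, 9): distance² to centre = 7.25 ≤ 83.25, so it lies inside.
All remaining points lie in this disk, and no smaller disk contains both endpoints, so this is the minimum enclosing circle.
Diameter = 2r = 2√(83.25) ≈ 18.25.

18.25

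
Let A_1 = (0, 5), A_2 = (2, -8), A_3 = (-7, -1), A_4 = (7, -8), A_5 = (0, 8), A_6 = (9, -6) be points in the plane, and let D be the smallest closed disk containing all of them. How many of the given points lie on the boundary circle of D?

3

The minimum enclosing circle is determined by three boundary points: A_3, A_4, A_5.
Their circumcentre is (1.9, -0.7) with r² = 79.3.
The farthest remaining point A_6 is at distance² 78.5 ≤ 79.3.
The points at distance exactly r from the centre are A_3, A_4, A_5 — 3 points.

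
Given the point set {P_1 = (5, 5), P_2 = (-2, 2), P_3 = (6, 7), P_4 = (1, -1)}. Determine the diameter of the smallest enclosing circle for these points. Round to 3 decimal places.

By Welzl's lemma the MEC is supported by two points (diametrically opposite) or three points (on a circumcircle).
The minimum enclosing circle is determined by three boundary points: P_2, P_3, P_4.
Their circumcentre is (67/26, 93/26) with r² = 7921/338.
The farthest remaining point P_1 is at distance² 2669/338 ≤ 7921/338.
Diameter = 2r = 2√(7921/338) ≈ 9.682.

9.682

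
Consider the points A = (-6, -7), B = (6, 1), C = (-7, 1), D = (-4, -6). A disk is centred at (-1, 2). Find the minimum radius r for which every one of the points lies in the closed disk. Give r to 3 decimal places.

The required radius is the distance from (-1, 2) to the farthest point.
Squared distances: 106, 50, 37, 73.
Maximum is 106, attained at A.
r = √106 ≈ 10.296.

10.296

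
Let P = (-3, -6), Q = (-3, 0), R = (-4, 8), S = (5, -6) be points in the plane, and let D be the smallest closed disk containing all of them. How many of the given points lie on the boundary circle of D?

The minimum enclosing circle of a finite set is fixed by two of the points (as a diameter) or three (as a circumcircle).
The farthest pair is R–S with squared distance 277. The circle on this segment as diameter has centre (0.5, 1) and r² = 277/4 = 69.25.
Check P: distance² to centre = 61.25 ≤ 69.25, so it lies inside.
All remaining points lie in this disk, and no smaller disk contains both endpoints, so this is the minimum enclosing circle.
The points at distance exactly r from the centre are R, S — 2 points.

2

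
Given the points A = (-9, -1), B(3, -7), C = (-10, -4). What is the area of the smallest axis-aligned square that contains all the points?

169

The bounding box has width 13 and height 6.
An axis-aligned square enclosing the set must have side ≥ max(width, height).
So the minimum side is max(13, 6) = 13.
Area = 13² = 169.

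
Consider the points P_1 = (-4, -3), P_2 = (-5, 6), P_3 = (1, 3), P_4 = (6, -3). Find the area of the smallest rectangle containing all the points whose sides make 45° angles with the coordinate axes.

110

In coordinates u = x + y, v = x − y the rectangle is axis-aligned; the map (x,y)→(u,v) scales areas by 2.
u-values: -7, 1, 4, 3; range = 4 − (-7) = 11.
v-values: -1, -11, -2, 9; range = 9 − (-11) = 20.
Area = (11 × 20) / 2 = 110.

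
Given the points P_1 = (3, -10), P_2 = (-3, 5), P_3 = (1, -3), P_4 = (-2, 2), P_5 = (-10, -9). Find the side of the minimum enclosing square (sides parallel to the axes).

15

The bounding box has width 13 and height 15.
An axis-aligned square enclosing the set must have side ≥ max(width, height).
So the minimum side is max(13, 15) = 15.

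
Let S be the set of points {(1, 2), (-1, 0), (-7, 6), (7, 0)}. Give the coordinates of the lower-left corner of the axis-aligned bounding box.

x-range [-7, 7], y-range [0, 6].
The lower-left corner is (-7, 0).

(-7, 0)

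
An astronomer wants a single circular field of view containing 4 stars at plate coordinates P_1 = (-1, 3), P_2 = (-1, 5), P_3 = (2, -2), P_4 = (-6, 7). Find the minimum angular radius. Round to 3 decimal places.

The farthest pair is P_3–P_4 with squared distance 145. The circle on this segment as diameter has centre (-2, 2.5) and r² = 145/4 = 36.25.
Check P_1: distance² to centre = 1.25 ≤ 36.25, so it lies inside.
All remaining points lie in this disk, and no smaller disk contains both endpoints, so this is the minimum enclosing circle.
r = √(36.25) ≈ 6.021.

6.021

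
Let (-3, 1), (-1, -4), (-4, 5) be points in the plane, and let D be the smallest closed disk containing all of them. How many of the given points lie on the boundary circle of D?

2

Call the three points A, B, C in the order given.
Side lengths²: AB² = 29, AC² = 17, BC² = 90.
Since BC² = 90 ≥ 29 + 17 = 46, the angle opposite BC is not acute, so the smallest enclosing circle has BC as diameter.
Centre = midpoint of BC = (-2.5, 0.5), r² = 90/4 = 22.5.
The points at distance exactly r from the centre are (-1, -4), (-4, 5) — 2 points.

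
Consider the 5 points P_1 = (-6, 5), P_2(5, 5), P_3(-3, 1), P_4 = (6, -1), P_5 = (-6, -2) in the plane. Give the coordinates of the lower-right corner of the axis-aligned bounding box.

(6, -2)

x-range [-6, 6], y-range [-2, 5].
The lower-right corner is (6, -2).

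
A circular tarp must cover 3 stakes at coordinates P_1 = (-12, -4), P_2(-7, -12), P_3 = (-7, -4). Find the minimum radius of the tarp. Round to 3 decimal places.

Side lengths²: P_1P_2² = 89, P_1P_3² = 25, P_2P_3² = 64.
Since P_1P_2² = 89 ≥ 64 + 25 = 89, the angle opposite P_1P_2 is not acute, so the smallest enclosing circle has P_1P_2 as diameter.
Centre = midpoint of P_1P_2 = (-9.5, -8), r² = 89/4 = 22.25.
r = √(22.25) ≈ 4.717.

4.717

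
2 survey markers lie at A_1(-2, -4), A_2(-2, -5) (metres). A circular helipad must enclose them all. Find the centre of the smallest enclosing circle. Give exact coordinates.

(-2, -4.5)

The smallest circle enclosing two points has them as diameter endpoints.
Centre = midpoint = (-2, -4.5); r² = |A_1A_2|²/4 = 1/4 = 0.25.
Centre = (-2, -4.5).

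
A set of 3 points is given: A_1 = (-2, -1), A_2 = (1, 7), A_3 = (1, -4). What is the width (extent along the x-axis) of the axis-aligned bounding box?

max x = 1, min x = -2, so width = 3.

3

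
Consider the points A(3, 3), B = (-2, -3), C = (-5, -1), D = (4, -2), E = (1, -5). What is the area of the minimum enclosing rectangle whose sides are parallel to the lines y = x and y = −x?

In coordinates u = x + y, v = x − y the rectangle is axis-aligned; the map (x,y)→(u,v) scales areas by 2.
u-values: 6, -5, -6, 2, -4; range = 6 − (-6) = 12.
v-values: 0, 1, -4, 6, 6; range = 6 − (-4) = 10.
Area = (12 × 10) / 2 = 60.

60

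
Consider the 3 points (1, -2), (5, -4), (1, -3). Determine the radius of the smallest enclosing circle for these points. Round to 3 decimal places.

Call the three points A, B, C in the order given.
Side lengths²: AB² = 20, AC² = 1, BC² = 17.
Since AB² = 20 ≥ 17 + 1 = 18, the angle opposite AB is not acute, so the smallest enclosing circle has AB as diameter.
Centre = midpoint of AB = (3, -3), r² = 20/4 = 5.
r = √5 ≈ 2.236.

2.236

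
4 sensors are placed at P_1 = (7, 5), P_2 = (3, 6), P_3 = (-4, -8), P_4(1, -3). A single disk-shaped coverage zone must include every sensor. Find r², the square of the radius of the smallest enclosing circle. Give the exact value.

72.5

A smallest enclosing disk is always determined by at most three of the input points on its boundary.
The farthest pair is P_1–P_3 with squared distance 290. The circle on this segment as diameter has centre (1.5, -1.5) and r² = 290/4 = 72.5.
Check P_2: distance² to centre = 58.5 ≤ 72.5, so it lies inside.
All remaining points lie in this disk, and no smaller disk contains both endpoints, so this is the minimum enclosing circle.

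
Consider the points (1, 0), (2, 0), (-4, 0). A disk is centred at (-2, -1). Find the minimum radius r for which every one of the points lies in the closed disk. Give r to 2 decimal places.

4.12

The required radius is the distance from (-2, -1) to the farthest point.
Squared distances: 10, 17, 5.
Maximum is 17, attained at (2, 0).
r = √17 ≈ 4.12.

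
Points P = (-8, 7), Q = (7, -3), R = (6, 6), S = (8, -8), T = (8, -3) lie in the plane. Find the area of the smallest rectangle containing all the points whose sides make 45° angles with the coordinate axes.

In coordinates u = x + y, v = x − y the rectangle is axis-aligned; the map (x,y)→(u,v) scales areas by 2.
u-values: -1, 4, 12, 0, 5; range = 12 − (-1) = 13.
v-values: -15, 10, 0, 16, 11; range = 16 − (-15) = 31.
Area = (13 × 31) / 2 = 201.5.

201.5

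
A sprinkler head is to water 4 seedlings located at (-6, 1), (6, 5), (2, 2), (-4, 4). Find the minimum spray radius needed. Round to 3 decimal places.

The farthest pair is (-6, 1)–(6, 5) with squared distance 160. The circle on this segment as diameter has centre (0, 3) and r² = 160/4 = 40.
Check (2, 2): distance² to centre = 5 ≤ 40, so it lies inside.
All remaining points lie in this disk, and no smaller disk contains both endpoints, so this is the minimum enclosing circle.
r = √40 ≈ 6.325.

6.325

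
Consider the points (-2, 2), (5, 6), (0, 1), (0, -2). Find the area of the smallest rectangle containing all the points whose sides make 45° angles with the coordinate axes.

39

In coordinates u = x + y, v = x − y the rectangle is axis-aligned; the map (x,y)→(u,v) scales areas by 2.
u-values: 0, 11, 1, -2; range = 11 − (-2) = 13.
v-values: -4, -1, -1, 2; range = 2 − (-4) = 6.
Area = (13 × 6) / 2 = 39.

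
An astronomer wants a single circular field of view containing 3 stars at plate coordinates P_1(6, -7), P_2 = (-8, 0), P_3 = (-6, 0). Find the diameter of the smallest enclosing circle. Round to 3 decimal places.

Side lengths²: P_1P_2² = 245, P_1P_3² = 193, P_2P_3² = 4.
Since P_1P_2² = 245 ≥ 193 + 4 = 197, the angle opposite P_1P_2 is not acute, so the smallest enclosing circle has P_1P_2 as diameter.
Centre = midpoint of P_1P_2 = (-1, -3.5), r² = 245/4 = 61.25.
Diameter = 2r = 2√(61.25) ≈ 15.652.

15.652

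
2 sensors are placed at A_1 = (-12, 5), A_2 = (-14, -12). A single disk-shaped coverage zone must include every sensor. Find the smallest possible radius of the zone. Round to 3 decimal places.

8.559

The smallest circle enclosing two points has them as diameter endpoints.
Centre = midpoint = (-13, -3.5); r² = |A_1A_2|²/4 = 293/4 = 73.25.
r = √(73.25) ≈ 8.559.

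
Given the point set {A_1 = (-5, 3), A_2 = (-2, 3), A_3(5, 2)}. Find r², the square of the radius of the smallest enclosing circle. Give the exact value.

Side lengths²: A_1A_2² = 9, A_1A_3² = 101, A_2A_3² = 50.
Since A_1A_3² = 101 ≥ 50 + 9 = 59, the angle opposite A_1A_3 is not acute, so the smallest enclosing circle has A_1A_3 as diameter.
Centre = midpoint of A_1A_3 = (0, 2.5), r² = 101/4 = 25.25.

25.25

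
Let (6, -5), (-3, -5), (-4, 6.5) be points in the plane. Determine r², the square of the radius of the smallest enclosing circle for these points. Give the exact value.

58.0625

Call the three points A, B, C in the order given.
Side lengths²: AB² = 81, AC² = 232.25, BC² = 133.25.
Since AC² = 232.25 ≥ 133.25 + 81 = 214.25, the angle opposite AC is not acute, so the smallest enclosing circle has AC as diameter.
Centre = midpoint of AC = (1, 0.75), r² = 232.25/4 = 58.0625.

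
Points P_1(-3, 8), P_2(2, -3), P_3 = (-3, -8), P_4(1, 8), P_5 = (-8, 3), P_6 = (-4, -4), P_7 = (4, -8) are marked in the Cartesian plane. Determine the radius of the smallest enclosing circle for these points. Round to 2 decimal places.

A smallest enclosing disk is always determined by at most three of the input points on its boundary.
The minimum enclosing circle is determined by three boundary points: P_1, P_5, P_7.
Their circumcentre is (7/46, -7/46) with r² = 80825/1058.
The farthest remaining point P_3 is at distance² 75673/1058 ≤ 80825/1058.
r = √(80825/1058) ≈ 8.74.

8.74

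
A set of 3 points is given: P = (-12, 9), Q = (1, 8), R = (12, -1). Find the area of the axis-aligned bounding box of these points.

240

x ranges over [-12, 12], width 24.
y ranges over [-1, 9], height 10.
Area = 24 × 10 = 240.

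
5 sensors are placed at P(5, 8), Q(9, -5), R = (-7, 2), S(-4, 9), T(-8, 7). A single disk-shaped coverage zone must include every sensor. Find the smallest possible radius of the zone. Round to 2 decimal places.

The farthest pair is Q–T with squared distance 433. The circle on this segment as diameter has centre (0.5, 1) and r² = 433/4 = 108.25.
Check P: distance² to centre = 69.25 ≤ 108.25, so it lies inside.
All remaining points lie in this disk, and no smaller disk contains both endpoints, so this is the minimum enclosing circle.
r = √(108.25) ≈ 10.40.

10.40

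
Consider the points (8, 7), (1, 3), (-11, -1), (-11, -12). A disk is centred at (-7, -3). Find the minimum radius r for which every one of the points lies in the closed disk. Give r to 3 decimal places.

The required radius is the distance from (-7, -3) to the farthest point.
Squared distances: 325, 100, 20, 97.
Maximum is 325, attained at (8, 7).
r = √325 ≈ 18.028.

18.028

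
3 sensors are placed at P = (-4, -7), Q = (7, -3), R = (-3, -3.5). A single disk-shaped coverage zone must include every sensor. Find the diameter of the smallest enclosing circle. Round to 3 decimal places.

11.705

Side lengths²: PQ² = 137, PR² = 13.25, QR² = 100.25.
Since PQ² = 137 ≥ 100.25 + 13.25 = 113.5, the angle opposite PQ is not acute, so the smallest enclosing circle has PQ as diameter.
Centre = midpoint of PQ = (1.5, -5), r² = 137/4 = 34.25.
Diameter = 2r = 2√(34.25) ≈ 11.705.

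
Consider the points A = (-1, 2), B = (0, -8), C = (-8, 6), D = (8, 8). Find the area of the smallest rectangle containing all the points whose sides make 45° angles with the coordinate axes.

264

In coordinates u = x + y, v = x − y the rectangle is axis-aligned; the map (x,y)→(u,v) scales areas by 2.
u-values: 1, -8, -2, 16; range = 16 − (-8) = 24.
v-values: -3, 8, -14, 0; range = 8 − (-14) = 22.
Area = (24 × 22) / 2 = 264.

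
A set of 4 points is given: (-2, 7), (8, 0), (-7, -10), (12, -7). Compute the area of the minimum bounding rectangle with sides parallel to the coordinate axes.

323

x ranges over [-7, 12], width 19.
y ranges over [-10, 7], height 17.
Area = 19 × 17 = 323.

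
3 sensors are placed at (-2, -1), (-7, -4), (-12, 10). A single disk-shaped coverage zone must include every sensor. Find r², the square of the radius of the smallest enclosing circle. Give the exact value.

Call the three points A, B, C in the order given.
Side lengths²: AB² = 34, AC² = 221, BC² = 221.
Since BC² = 221 < 221 + 34 = 255, the triangle is acute, so the smallest enclosing circle is the circumcircle.
Circumcentre = (-8.1, 3.5), r² = 57.46.

57.46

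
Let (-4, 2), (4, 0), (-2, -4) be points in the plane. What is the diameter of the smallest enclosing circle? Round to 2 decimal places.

8.55

Call the three points A, B, C in the order given.
Side lengths²: AB² = 68, AC² = 40, BC² = 52.
Since AB² = 68 < 52 + 40 = 92, the triangle is acute, so the smallest enclosing circle is the circumcircle.
Circumcentre = (-3/11, -1/11), r² = 2210/121.
Diameter = 2r = 2√(2210/121) ≈ 8.55.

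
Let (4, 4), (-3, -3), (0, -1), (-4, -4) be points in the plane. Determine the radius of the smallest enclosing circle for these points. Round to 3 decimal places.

5.657

The farthest pair is (4, 4)–(-4, -4) with squared distance 128. The circle on this segment as diameter has centre (0, 0) and r² = 128/4 = 32.
Check (-3, -3): distance² to centre = 18 ≤ 32, so it lies inside.
All remaining points lie in this disk, and no smaller disk contains both endpoints, so this is the minimum enclosing circle.
r = √32 ≈ 5.657.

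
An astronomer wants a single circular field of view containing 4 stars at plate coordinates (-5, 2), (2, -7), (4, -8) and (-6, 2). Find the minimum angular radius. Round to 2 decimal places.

The farthest pair is (4, -8)–(-6, 2) with squared distance 200. The circle on this segment as diameter has centre (-1, -3) and r² = 200/4 = 50.
Check (-5, 2): distance² to centre = 41 ≤ 50, so it lies inside.
All remaining points lie in this disk, and no smaller disk contains both endpoints, so this is the minimum enclosing circle.
r = √50 ≈ 7.07.

7.07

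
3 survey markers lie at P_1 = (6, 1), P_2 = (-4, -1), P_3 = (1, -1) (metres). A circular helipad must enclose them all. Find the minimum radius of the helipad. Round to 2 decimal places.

Side lengths²: P_1P_2² = 104, P_1P_3² = 29, P_2P_3² = 25.
Since P_1P_2² = 104 ≥ 29 + 25 = 54, the angle opposite P_1P_2 is not acute, so the smallest enclosing circle has P_1P_2 as diameter.
Centre = midpoint of P_1P_2 = (1, 0), r² = 104/4 = 26.
r = √26 ≈ 5.10.

5.10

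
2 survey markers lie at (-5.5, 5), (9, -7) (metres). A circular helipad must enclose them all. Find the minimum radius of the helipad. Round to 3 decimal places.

The smallest circle enclosing two points has them as diameter endpoints.
Centre = midpoint = (1.75, -1); r² = |(-5.5, 5)−(9, -7)|²/4 = 354.25/4 = 88.5625.
r = √(88.5625) ≈ 9.411.

9.411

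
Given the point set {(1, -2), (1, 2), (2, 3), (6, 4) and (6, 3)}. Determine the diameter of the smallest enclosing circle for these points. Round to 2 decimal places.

7.81

The minimum enclosing circle of a finite set is fixed by two of the points (as a diameter) or three (as a circumcircle).
The farthest pair is (1, -2)–(6, 4) with squared distance 61. The circle on this segment as diameter has centre (3.5, 1) and r² = 61/4 = 15.25.
Check (1, 2): distance² to centre = 7.25 ≤ 15.25, so it lies inside.
All remaining points lie in this disk, and no smaller disk contains both endpoints, so this is the minimum enclosing circle.
Diameter = 2r = 2√(15.25) ≈ 7.81.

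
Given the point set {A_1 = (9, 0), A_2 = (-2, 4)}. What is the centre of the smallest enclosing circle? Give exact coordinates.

The smallest circle enclosing two points has them as diameter endpoints.
Centre = midpoint = (3.5, 2); r² = |A_1A_2|²/4 = 137/4 = 34.25.
Centre = (3.5, 2).

(3.5, 2)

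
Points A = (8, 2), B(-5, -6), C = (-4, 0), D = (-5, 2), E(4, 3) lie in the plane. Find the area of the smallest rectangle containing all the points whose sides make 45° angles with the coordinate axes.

In coordinates u = x + y, v = x − y the rectangle is axis-aligned; the map (x,y)→(u,v) scales areas by 2.
u-values: 10, -11, -4, -3, 7; range = 10 − (-11) = 21.
v-values: 6, 1, -4, -7, 1; range = 6 − (-7) = 13.
Area = (21 × 13) / 2 = 136.5.

136.5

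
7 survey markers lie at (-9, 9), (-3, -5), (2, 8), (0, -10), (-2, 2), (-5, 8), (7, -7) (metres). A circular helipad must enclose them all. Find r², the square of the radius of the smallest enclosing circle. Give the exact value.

128

A smallest enclosing disk is always determined by at most three of the input points on its boundary.
The farthest pair is (-9, 9)–(7, -7) with squared distance 512. The circle on this segment as diameter has centre (-1, 1) and r² = 512/4 = 128.
Check (-3, -5): distance² to centre = 40 ≤ 128, so it lies inside.
All remaining points lie in this disk, and no smaller disk contains both endpoints, so this is the minimum enclosing circle.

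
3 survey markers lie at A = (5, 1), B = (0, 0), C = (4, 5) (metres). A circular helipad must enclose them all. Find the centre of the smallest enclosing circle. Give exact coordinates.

(89/42, 101/42)

Side lengths²: AB² = 26, AC² = 17, BC² = 41.
Since BC² = 41 < 26 + 17 = 43, the triangle is acute, so the smallest enclosing circle is the circumcircle.
Circumcentre = (89/42, 101/42), r² = 9061/882.
Centre = (89/42, 101/42).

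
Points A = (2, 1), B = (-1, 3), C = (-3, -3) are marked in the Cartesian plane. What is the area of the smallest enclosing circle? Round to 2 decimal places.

34.60

Side lengths²: AB² = 13, AC² = 41, BC² = 40.
Since AC² = 41 < 40 + 13 = 53, the triangle is acute, so the smallest enclosing circle is the circumcircle.
Circumcentre = (-23/22, -7/22), r² = 2665/242.
Area = π·r² = π·2665/242 ≈ 34.60.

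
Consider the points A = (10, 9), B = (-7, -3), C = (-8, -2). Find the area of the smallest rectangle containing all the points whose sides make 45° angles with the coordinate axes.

101.5

In coordinates u = x + y, v = x − y the rectangle is axis-aligned; the map (x,y)→(u,v) scales areas by 2.
u-values: 19, -10, -10; range = 19 − (-10) = 29.
v-values: 1, -4, -6; range = 1 − (-6) = 7.
Area = (29 × 7) / 2 = 101.5.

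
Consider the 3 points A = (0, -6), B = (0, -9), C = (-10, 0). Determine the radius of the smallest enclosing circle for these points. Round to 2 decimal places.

Side lengths²: AB² = 9, AC² = 136, BC² = 181.
Since BC² = 181 ≥ 136 + 9 = 145, the angle opposite BC is not acute, so the smallest enclosing circle has BC as diameter.
Centre = midpoint of BC = (-5, -4.5), r² = 181/4 = 45.25.
r = √(45.25) ≈ 6.73.

6.73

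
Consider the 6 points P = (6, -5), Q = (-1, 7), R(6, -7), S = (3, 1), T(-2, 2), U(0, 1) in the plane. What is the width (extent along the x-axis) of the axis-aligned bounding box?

8

max x = 6, min x = -2, so width = 8.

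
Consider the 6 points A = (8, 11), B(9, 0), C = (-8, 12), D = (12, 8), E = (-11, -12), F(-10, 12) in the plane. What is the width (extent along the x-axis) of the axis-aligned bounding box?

23

max x = 12, min x = -11, so width = 23.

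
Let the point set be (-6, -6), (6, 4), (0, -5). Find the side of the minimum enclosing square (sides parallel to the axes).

The bounding box has width 12 and height 10.
An axis-aligned square enclosing the set must have side ≥ max(width, height).
So the minimum side is max(12, 10) = 12.

12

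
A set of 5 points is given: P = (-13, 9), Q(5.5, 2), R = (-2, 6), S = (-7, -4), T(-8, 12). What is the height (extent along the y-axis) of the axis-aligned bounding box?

max y = 12, min y = -4, so height = 16.

16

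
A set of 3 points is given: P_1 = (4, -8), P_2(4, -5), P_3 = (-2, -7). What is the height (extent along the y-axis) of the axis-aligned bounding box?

3

max y = -5, min y = -8, so height = 3.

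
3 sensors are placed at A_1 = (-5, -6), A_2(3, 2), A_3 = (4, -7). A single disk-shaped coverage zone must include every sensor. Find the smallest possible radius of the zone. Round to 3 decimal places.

5.798

Side lengths²: A_1A_2² = 128, A_1A_3² = 82, A_2A_3² = 82.
Since A_1A_2² = 128 < 82 + 82 = 164, the triangle is acute, so the smallest enclosing circle is the circumcircle.
Circumcentre = (-0.1, -2.9), r² = 33.62.
r = √(33.62) ≈ 5.798.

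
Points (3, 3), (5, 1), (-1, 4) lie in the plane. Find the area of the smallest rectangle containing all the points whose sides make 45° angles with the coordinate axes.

13.5

In coordinates u = x + y, v = x − y the rectangle is axis-aligned; the map (x,y)→(u,v) scales areas by 2.
u-values: 6, 6, 3; range = 6 − 3 = 3.
v-values: 0, 4, -5; range = 4 − (-5) = 9.
Area = (3 × 9) / 2 = 13.5.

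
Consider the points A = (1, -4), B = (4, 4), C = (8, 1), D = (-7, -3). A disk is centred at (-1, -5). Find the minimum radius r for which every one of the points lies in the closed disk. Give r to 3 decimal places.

10.817

The required radius is the distance from (-1, -5) to the farthest point.
Squared distances: 5, 106, 117, 40.
Maximum is 117, attained at C.
r = √117 ≈ 10.817.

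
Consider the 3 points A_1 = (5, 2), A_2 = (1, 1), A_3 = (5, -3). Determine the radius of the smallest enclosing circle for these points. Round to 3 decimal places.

2.915

Side lengths²: A_1A_2² = 17, A_1A_3² = 25, A_2A_3² = 32.
Since A_2A_3² = 32 < 25 + 17 = 42, the triangle is acute, so the smallest enclosing circle is the circumcircle.
Circumcentre = (3.5, -0.5), r² = 8.5.
r = √(8.5) ≈ 2.915.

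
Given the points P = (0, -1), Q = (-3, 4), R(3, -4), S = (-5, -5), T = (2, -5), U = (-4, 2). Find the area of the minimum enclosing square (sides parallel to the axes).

The bounding box has width 8 and height 9.
An axis-aligned square enclosing the set must have side ≥ max(width, height).
So the minimum side is max(8, 9) = 9.
Area = 9² = 81.

81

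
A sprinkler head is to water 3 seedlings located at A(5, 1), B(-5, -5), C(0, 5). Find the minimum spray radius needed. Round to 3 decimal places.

Side lengths²: AB² = 136, AC² = 41, BC² = 125.
Since AB² = 136 < 125 + 41 = 166, the triangle is acute, so the smallest enclosing circle is the circumcircle.
Circumcentre = (-9/14, -13/14), r² = 3485/98.
r = √(3485/98) ≈ 5.963.

5.963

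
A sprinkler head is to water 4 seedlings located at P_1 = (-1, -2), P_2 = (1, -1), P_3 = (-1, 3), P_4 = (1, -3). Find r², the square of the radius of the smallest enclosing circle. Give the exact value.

The farthest pair is P_3–P_4 with squared distance 40. The circle on this segment as diameter has centre (0, 0) and r² = 40/4 = 10.
Check P_1: distance² to centre = 5 ≤ 10, so it lies inside.
All remaining points lie in this disk, and no smaller disk contains both endpoints, so this is the minimum enclosing circle.

10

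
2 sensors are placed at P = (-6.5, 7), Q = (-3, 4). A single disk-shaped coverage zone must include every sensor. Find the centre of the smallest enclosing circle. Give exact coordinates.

(-4.75, 5.5)

The smallest circle enclosing two points has them as diameter endpoints.
Centre = midpoint = (-4.75, 5.5); r² = |PQ|²/4 = 21.25/4 = 5.3125.
Centre = (-4.75, 5.5).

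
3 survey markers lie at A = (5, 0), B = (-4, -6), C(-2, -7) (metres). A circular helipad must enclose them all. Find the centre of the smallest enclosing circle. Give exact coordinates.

(0.5, -3)

Side lengths²: AB² = 117, AC² = 98, BC² = 5.
Since AB² = 117 ≥ 98 + 5 = 103, the angle opposite AB is not acute, so the smallest enclosing circle has AB as diameter.
Centre = midpoint of AB = (0.5, -3), r² = 117/4 = 29.25.
Centre = (0.5, -3).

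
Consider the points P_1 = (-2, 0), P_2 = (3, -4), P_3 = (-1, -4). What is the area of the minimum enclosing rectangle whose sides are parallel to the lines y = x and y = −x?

In coordinates u = x + y, v = x − y the rectangle is axis-aligned; the map (x,y)→(u,v) scales areas by 2.
u-values: -2, -1, -5; range = -1 − (-5) = 4.
v-values: -2, 7, 3; range = 7 − (-2) = 9.
Area = (4 × 9) / 2 = 18.

18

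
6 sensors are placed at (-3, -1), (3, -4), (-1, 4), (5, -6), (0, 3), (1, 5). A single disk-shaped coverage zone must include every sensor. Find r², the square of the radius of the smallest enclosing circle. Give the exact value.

By Welzl's lemma the MEC is supported by two points (diametrically opposite) or three points (on a circumcircle).
The minimum enclosing circle is determined by three boundary points: (-1, 4), (5, -6), (1, 5).
Their circumcentre is (67/26, -17/26) with r² = 11645/338.
The farthest remaining point (-3, -1) is at distance² 10553/338 ≤ 11645/338.

11645/338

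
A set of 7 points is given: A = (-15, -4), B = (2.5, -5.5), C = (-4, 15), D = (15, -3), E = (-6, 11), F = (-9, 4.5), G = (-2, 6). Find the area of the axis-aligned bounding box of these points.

615

x ranges over [-15, 15], width 30.
y ranges over [-5.5, 15], height 20.5.
Area = 30 × 20.5 = 615.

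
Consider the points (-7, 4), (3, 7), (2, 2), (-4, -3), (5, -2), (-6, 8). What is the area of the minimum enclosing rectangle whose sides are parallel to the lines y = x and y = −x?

In coordinates u = x + y, v = x − y the rectangle is axis-aligned; the map (x,y)→(u,v) scales areas by 2.
u-values: -3, 10, 4, -7, 3, 2; range = 10 − (-7) = 17.
v-values: -11, -4, 0, -1, 7, -14; range = 7 − (-14) = 21.
Area = (17 × 21) / 2 = 178.5.

178.5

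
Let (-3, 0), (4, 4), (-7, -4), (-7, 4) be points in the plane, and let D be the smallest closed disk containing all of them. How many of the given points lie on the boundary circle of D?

By Welzl's lemma the MEC is supported by two points (diametrically opposite) or three points (on a circumcircle).
The farthest pair is (4, 4)–(-7, -4) with squared distance 185. The circle on this segment as diameter has centre (-1.5, 0) and r² = 185/4 = 46.25.
Check (-3, 0): distance² to centre = 2.25 ≤ 46.25, so it lies inside.
All remaining points lie in this disk, and no smaller disk contains both endpoints, so this is the minimum enclosing circle.
The points at distance exactly r from the centre are (4, 4), (-7, -4), (-7, 4) — 3 points.

3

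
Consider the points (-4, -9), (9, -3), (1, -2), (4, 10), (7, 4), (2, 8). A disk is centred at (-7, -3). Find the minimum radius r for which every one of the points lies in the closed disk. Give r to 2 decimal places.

17.03

The required radius is the distance from (-7, -3) to the farthest point.
Squared distances: 45, 256, 65, 290, 245, 202.
Maximum is 290, attained at (4, 10).
r = √290 ≈ 17.03.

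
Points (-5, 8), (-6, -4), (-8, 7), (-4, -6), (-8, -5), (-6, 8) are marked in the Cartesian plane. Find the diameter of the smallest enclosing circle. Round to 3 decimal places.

14.142

The minimum enclosing circle of a finite set is fixed by two of the points (as a diameter) or three (as a circumcircle).
The farthest pair is (-4, -6)–(-6, 8) with squared distance 200. The circle on this segment as diameter has centre (-5, 1) and r² = 200/4 = 50.
Check (-5, 8): distance² to centre = 49 ≤ 50, so it lies inside.
All remaining points lie in this disk, and no smaller disk contains both endpoints, so this is the minimum enclosing circle.
Diameter = 2r = 2√50 ≈ 14.142.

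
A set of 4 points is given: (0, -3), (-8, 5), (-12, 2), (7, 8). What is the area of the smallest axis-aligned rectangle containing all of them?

209

x ranges over [-12, 7], width 19.
y ranges over [-3, 8], height 11.
Area = 19 × 11 = 209.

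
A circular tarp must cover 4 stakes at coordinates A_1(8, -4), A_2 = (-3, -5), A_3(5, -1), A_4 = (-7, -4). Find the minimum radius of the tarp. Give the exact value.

By Welzl's lemma the MEC is supported by two points (diametrically opposite) or three points (on a circumcircle).
The farthest pair is A_1–A_4 with squared distance 225. The circle on this segment as diameter has centre (0.5, -4) and r² = 225/4 = 56.25.
Check A_2: distance² to centre = 13.25 ≤ 56.25, so it lies inside.
All remaining points lie in this disk, and no smaller disk contains both endpoints, so this is the minimum enclosing circle.
r = √(56.25) = 7.5.

7.5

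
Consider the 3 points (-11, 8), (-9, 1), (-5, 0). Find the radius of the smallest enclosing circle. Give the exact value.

5

Call the three points A, B, C in the order given.
Side lengths²: AB² = 53, AC² = 100, BC² = 17.
Since AC² = 100 ≥ 53 + 17 = 70, the angle opposite AC is not acute, so the smallest enclosing circle has AC as diameter.
Centre = midpoint of AC = (-8, 4), r² = 100/4 = 25.
r = √25 = 5.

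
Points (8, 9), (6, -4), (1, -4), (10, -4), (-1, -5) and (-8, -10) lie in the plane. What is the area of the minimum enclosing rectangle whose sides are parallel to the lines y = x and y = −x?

262.5

In coordinates u = x + y, v = x − y the rectangle is axis-aligned; the map (x,y)→(u,v) scales areas by 2.
u-values: 17, 2, -3, 6, -6, -18; range = 17 − (-18) = 35.
v-values: -1, 10, 5, 14, 4, 2; range = 14 − (-1) = 15.
Area = (35 × 15) / 2 = 262.5.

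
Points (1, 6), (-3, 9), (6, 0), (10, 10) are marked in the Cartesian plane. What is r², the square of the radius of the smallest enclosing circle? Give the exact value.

The minimum enclosing circle of a finite set is fixed by two of the points (as a diameter) or three (as a circumcircle).
The minimum enclosing circle is determined by three boundary points: (-3, 9), (6, 0), (10, 10).
Their circumcentre is (26/7, 47/7) with r² = 2465/49.
The farthest remaining point (1, 6) is at distance² 386/49 ≤ 2465/49.

2465/49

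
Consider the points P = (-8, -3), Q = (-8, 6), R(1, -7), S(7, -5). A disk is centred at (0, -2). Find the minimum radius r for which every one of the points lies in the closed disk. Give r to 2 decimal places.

The required radius is the distance from (0, -2) to the farthest point.
Squared distances: 65, 128, 26, 58.
Maximum is 128, attained at Q.
r = √128 ≈ 11.31.

11.31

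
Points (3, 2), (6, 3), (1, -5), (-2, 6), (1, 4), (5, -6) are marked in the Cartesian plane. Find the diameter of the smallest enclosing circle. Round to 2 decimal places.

A smallest enclosing disk is always determined by at most three of the input points on its boundary.
The farthest pair is (-2, 6)–(5, -6) with squared distance 193. The circle on this segment as diameter has centre (1.5, 0) and r² = 193/4 = 48.25.
Check (3, 2): distance² to centre = 6.25 ≤ 48.25, so it lies inside.
All remaining points lie in this disk, and no smaller disk contains both endpoints, so this is the minimum enclosing circle.
Diameter = 2r = 2√(48.25) ≈ 13.89.

13.89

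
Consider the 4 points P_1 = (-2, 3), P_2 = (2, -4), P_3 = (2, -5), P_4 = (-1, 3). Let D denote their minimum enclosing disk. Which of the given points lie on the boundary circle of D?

P_1, P_3

By Welzl's lemma the MEC is supported by two points (diametrically opposite) or three points (on a circumcircle).
The farthest pair is P_1–P_3 with squared distance 80. The circle on this segment as diameter has centre (0, -1) and r² = 80/4 = 20.
Check P_2: distance² to centre = 13 ≤ 20, so it lies inside.
All remaining points lie in this disk, and no smaller disk contains both endpoints, so this is the minimum enclosing circle.
The points at distance exactly r from the centre are P_1, P_3 — 2 points.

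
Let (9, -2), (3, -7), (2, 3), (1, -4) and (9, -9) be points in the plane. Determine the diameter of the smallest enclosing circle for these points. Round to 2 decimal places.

By Welzl's lemma the MEC is supported by two points (diametrically opposite) or three points (on a circumcircle).
The farthest pair is (2, 3)–(9, -9) with squared distance 193. The circle on this segment as diameter has centre (5.5, -3) and r² = 193/4 = 48.25.
Check (9, -2): distance² to centre = 13.25 ≤ 48.25, so it lies inside.
All remaining points lie in this disk, and no smaller disk contains both endpoints, so this is the minimum enclosing circle.
Diameter = 2r = 2√(48.25) ≈ 13.89.

13.89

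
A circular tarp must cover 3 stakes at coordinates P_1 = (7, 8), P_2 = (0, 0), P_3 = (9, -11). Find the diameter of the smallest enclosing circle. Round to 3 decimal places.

Side lengths²: P_1P_2² = 113, P_1P_3² = 365, P_2P_3² = 202.
Since P_1P_3² = 365 ≥ 202 + 113 = 315, the angle opposite P_1P_3 is not acute, so the smallest enclosing circle has P_1P_3 as diameter.
Centre = midpoint of P_1P_3 = (8, -1.5), r² = 365/4 = 91.25.
Diameter = 2r = 2√(91.25) ≈ 19.105.

19.105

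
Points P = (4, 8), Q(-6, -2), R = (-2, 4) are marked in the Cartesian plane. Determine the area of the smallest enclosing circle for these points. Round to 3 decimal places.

157.080

Side lengths²: PQ² = 200, PR² = 52, QR² = 52.
Since PQ² = 200 ≥ 52 + 52 = 104, the angle opposite PQ is not acute, so the smallest enclosing circle has PQ as diameter.
Centre = midpoint of PQ = (-1, 3), r² = 200/4 = 50.
Area = π·r² = π·50 ≈ 157.080.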